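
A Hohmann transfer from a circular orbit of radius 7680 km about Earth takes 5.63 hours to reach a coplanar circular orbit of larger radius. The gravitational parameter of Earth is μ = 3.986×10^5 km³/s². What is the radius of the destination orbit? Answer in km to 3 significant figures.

r₂ = 43300 km

Transfer time t = 5.63 hours = 20268 s, and t = π√(a_t³/μ).
So a_t = (μ t²/π²)^(1/3) = (3.986×10^5 × (20268)² / π²)^(1/3) = 25505 km.
Since a_t = (r₁ + r₂)/2, r₂ = 2a_t − r₁ = 2×25505 − 7680 = 43330 km.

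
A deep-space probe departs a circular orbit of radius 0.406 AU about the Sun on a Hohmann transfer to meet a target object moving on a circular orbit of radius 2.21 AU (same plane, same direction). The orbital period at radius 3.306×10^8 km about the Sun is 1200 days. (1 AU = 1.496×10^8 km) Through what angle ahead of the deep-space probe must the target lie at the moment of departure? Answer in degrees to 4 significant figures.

From Kepler's third law T² = 4π²r³/μ at r = 3.306×10^8 km, T = 1200 days = 1200 × 86400 s = 1.0368×10^8 s: μ = 4π²r³/T² = 1.32702×10^11 km³/s².
In km: r₁ = 0.406 × 1.496×10^8 = 6.07376×10^7 km; r₂ = 2.21 × 1.496×10^8 = 3.30616×10^8 km.
The Hohmann ellipse has a_t = (r₁ + r₂)/2 = 1.956768×10^8 km.
Transfer time t = π√(a_t³/μ) = 2.3606×10^7 s.
The target's mean motion on its circular orbit is ω₂ = √(μ/r₂³) = 6.0597×10^-8 rad/s.
Angle swept by the target during transfer: ω₂·t = 1.4305 rad = 81.96°.
The deep-space probe traverses 180° on the transfer ellipse, so the target must lead by 180° − 81.96° = 98.04°.

φ = 98.04°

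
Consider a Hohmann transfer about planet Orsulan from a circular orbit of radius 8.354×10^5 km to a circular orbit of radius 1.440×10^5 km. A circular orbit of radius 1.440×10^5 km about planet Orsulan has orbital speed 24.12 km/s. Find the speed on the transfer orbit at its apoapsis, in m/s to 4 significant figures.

From the circular-orbit relation v² = μ/r at r = 1.440×10^5 km: μ = v²r = (24.12)² × 1.440×10^5 = 8.37755×10^7 km³/s².
Semi-major axis of the transfer orbit: a_t = (8.354×10^5 + 1.440×10^5)/2 = 4.897×10^5 km.
At apoapsis, r = 8.354×10^5 km.
Vis-viva: v = √[μ(2/r − 1/a_t)] = √[8.37755×10^7 × (2/8.354×10^5 − 1/4.897×10^5)] = 5.430 km/s.

v = 5430 m/s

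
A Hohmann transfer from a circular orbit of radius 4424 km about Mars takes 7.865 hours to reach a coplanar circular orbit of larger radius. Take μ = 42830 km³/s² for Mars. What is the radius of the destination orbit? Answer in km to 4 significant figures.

Transfer time t = 7.865 hours = 28314 s, and t = π√(a_t³/μ).
So a_t = (μ t²/π²)^(1/3) = (42830 × (28314)² / π²)^(1/3) = 15152 km.
Since a_t = (r₁ + r₂)/2, r₂ = 2a_t − r₁ = 2×15152 − 4424 = 25880 km.

r₂ = 25880 km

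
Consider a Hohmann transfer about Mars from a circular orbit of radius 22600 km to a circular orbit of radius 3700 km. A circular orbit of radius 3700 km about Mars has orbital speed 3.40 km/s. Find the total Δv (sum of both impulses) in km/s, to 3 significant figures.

Δv = 1.70 km/s

From the circular-orbit relation v² = μ/r at r = 3700 km: μ = v²r = (3.40)² × 3700 = 42772.0 km³/s².
Transfer-ellipse semi-major axis a_t = (r₁ + r₂)/2 = (22600 + 3700)/2 = 13150 km.
At r₁ the circular-orbit speed is v₁ = √(μ/r₁) = 1.3757 km/s.
Transfer-orbit speed at r₁ (vis-viva equation): v_a = √[μ(2/r₁ − 1/a_t)] = 0.72973 km/s.
First burn Δv₁ = |v_a − v₁| = 0.6460 km/s.
Circular speed at r₂: v₂ = √(μ/r₂) = 3.400 km/s.
Transfer-orbit speed at r₂: v_p = √[μ(2/r₂ − 1/a_t)] = 4.457 km/s.
Second burn Δv₂ = |v₂ − v_p| = 1.057 km/s.
Δv = Δv₁ + Δv₂ = 0.6460 + 1.057 = 1.703 km/s.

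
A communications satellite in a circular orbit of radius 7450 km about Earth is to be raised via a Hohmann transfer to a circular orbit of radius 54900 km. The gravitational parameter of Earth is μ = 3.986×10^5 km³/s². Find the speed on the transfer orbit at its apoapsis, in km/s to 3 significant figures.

Transfer-ellipse semi-major axis a_t = (r₁ + r₂)/2 = (7450 + 54900)/2 = 31175 km.
The apoapsis of the transfer ellipse is at r = 54900 km.
Applying v² = μ(2/r − 1/a_t): v = 1.317 km/s.

v = 1.32 km/s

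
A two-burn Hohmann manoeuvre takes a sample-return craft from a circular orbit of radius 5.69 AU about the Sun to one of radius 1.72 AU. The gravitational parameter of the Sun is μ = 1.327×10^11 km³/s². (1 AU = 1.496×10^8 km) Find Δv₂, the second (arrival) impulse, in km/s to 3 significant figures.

Δv₂ = 5.43 km/s

In km: r₁ = 5.69 × 1.496×10^8 = 8.51224×10^8 km; r₂ = 1.72 × 1.496×10^8 = 2.57312×10^8 km.
Semi-major axis of the transfer orbit: a_t = (8.51224×10^8 + 2.57312×10^8)/2 = 5.54268×10^8 km.
Circular speed at r = 2.57312×10^8 km: v_c = √(μ/r) = 22.7094 km/s.
Transfer-orbit speed at the same r (vis-viva, a = a_t): v_t = √[μ(2/r − 1/a_t)] = 28.1428 km/s.
Δv₂ = |v_t − v_c| = |28.1428 − 22.7094| = 5.433 km/s.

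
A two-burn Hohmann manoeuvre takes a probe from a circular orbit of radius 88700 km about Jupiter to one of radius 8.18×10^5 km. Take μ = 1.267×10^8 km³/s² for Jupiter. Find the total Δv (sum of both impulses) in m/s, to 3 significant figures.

Δv = 19900 m/s

Semi-major axis of the transfer orbit: a_t = (88700 + 8.180×10^5)/2 = 4.5335×10^5 km.
At r₁ the circular-orbit speed is v₁ = √(μ/r₁) = 37.794 km/s.
Transfer-orbit speed at r₁ (vis-viva): v_p = √[μ(2/r₁ − 1/a_t)] = 50.768 km/s.
First burn Δv₁ = |v_p − v₁| = 12.97 km/s.
At r₂, v₂ = √(μ/r₂) = 12.445 km/s.
Transfer-orbit speed at r₂: v_a = √[μ(2/r₂ − 1/a_t)] = 5.5050 km/s.
Second burn Δv₂ = |v₂ − v_a| = 6.940 km/s.
Total Δv = Δv₁ + Δv₂ = 19.91 km/s.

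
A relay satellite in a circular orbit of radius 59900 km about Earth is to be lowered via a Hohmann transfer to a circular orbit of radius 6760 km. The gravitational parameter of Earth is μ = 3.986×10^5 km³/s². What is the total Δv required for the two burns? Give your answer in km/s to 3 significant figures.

Transfer-ellipse semi-major axis a_t = (r₁ + r₂)/2 = (59900 + 6760)/2 = 33330 km.
At r₁ the circular-orbit speed is v₁ = √(μ/r₁) = 2.580 km/s.
Transfer-orbit speed at r₁ (vis-viva equation): v_a = √[μ(2/r₁ − 1/a_t)] = 1.162 km/s.
First burn Δv₁ = |v_a − v₁| = 1.418 km/s.
At r₂, v₂ = √(μ/r₂) = 7.6788 km/s.
Transfer-orbit speed at r₂: v_p = √[μ(2/r₂ − 1/a_t)] = 10.294 km/s.
Second burn Δv₂ = |v₂ − v_p| = 2.615 km/s.
Total Δv = Δv₁ + Δv₂ = 4.033 km/s.

Δv = 4.03 km/s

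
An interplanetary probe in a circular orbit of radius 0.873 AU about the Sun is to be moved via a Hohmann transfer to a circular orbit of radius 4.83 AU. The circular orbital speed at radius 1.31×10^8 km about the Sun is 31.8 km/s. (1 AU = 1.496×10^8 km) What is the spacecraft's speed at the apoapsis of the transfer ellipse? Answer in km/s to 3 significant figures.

From the circular-orbit relation v² = μ/r at r = 1.31×10^8 km: μ = v²r = (31.8)² × 1.31×10^8 = 1.32472×10^11 km³/s².
In km: r₁ = 0.873 × 1.496×10^8 = 1.306008×10^8 km; r₂ = 4.83 × 1.496×10^8 = 7.22568×10^8 km.
Transfer-ellipse semi-major axis a_t = (r₁ + r₂)/2 = (1.306008×10^8 + 7.22568×10^8)/2 = 4.265844×10^8 km.
At apoapsis, r = 7.22568×10^8 km.
Vis-viva: v = √[μ(2/r − 1/a_t)] = √[1.32472×10^11 × (2/7.22568×10^8 − 1/4.265844×10^8)] = 7.492 km/s.

v = 7.49 km/s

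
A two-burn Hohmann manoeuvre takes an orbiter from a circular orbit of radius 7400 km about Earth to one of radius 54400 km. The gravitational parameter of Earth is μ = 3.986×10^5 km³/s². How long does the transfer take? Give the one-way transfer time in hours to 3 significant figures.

Transfer-ellipse semi-major axis a_t = (r₁ + r₂)/2 = (7400 + 54400)/2 = 30900 km.
Transfer time t = π√(a_t³/μ) = π√((30900)³ / 3.986×10^5) = 27030 s.
Converting: 27030 s ÷ 3600 s/hour = 7.51 hours.

t = 7.51 hours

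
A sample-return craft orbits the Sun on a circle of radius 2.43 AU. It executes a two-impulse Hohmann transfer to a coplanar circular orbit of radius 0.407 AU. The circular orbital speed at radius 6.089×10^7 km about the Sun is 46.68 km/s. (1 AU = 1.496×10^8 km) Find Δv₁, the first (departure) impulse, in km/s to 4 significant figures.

Δv₁ = 8.871 km/s

From the circular-orbit relation v² = μ/r at r = 6.089×10^7 km: μ = v²r = (46.68)² × 6.089×10^7 = 1.32681×10^11 km³/s².
In km: r₁ = 2.43 × 1.496×10^8 = 3.63528×10^8 km; r₂ = 0.407 × 1.496×10^8 = 6.08872×10^7 km.
Semi-major axis of the transfer orbit: a_t = (3.63528×10^8 + 6.08872×10^7)/2 = 2.122076×10^8 km.
Circular speed at r = 3.63528×10^8 km: v_c = √(μ/r) = 19.104 km/s.
Transfer-orbit speed at the same r (vis-viva, a = a_t): v_t = √[μ(2/r − 1/a_t)] = 10.233 km/s.
Δv₁ = |v_t − v_c| = |10.233 − 19.104| = 8.871 km/s.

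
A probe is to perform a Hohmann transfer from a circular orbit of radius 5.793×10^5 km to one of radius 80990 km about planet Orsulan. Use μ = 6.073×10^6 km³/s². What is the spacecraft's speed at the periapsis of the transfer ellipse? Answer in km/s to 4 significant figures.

v = 11.47 km/s

Semi-major axis of the transfer orbit: a_t = (5.793×10^5 + 80990)/2 = 3.30145×10^5 km.
The periapsis of the transfer ellipse is at r = 80990 km.
Vis-viva: v = √[μ(2/r − 1/a_t)] = √[6.073×10^6 × (2/80990 − 1/3.30145×10^5)] = 11.47 km/s.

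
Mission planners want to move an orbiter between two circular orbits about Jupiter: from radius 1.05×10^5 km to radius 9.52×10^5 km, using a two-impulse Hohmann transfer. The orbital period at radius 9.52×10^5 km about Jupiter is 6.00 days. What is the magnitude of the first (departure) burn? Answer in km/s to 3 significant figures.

Δv₁ = 11.9 km/s

From Kepler's third law T² = 4π²r³/μ at r = 9.52×10^5 km, T = 6.00 days = 6.00 × 86400 s = 5.184×10^5 s: μ = 4π²r³/T² = 1.26748×10^8 km³/s².
Transfer-ellipse semi-major axis a_t = (r₁ + r₂)/2 = (1.050×10^5 + 9.520×10^5)/2 = 5.285×10^5 km.
On the circular orbit at r = 1.050×10^5 km, v_c = √(μ/r) = 34.74 km/s.
Transfer-orbit speed at the same r (vis-viva, a = a_t): v_t = √[μ(2/r − 1/a_t)] = 46.63 km/s.
Δv₁ = |v_t − v_c| = |46.63 − 34.74| = 11.89 km/s.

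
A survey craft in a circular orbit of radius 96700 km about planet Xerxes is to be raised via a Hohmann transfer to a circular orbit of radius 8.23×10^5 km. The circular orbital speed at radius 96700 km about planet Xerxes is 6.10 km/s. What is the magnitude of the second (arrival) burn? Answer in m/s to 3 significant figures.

From the circular-orbit relation v² = μ/r at r = 96700 km: μ = v²r = (6.10)² × 96700 = 3.59821×10^6 km³/s².
Transfer-ellipse semi-major axis a_t = (r₁ + r₂)/2 = (96700 + 8.230×10^5)/2 = 4.5985×10^5 km.
Circular speed at r = 8.230×10^5 km: v_c = √(μ/r) = 2.091 km/s.
Vis-viva on the transfer ellipse at r = 8.230×10^5 km gives v_t = √[μ(2/r − 1/a_t)] = 0.9588 km/s.
Δv₂ = |v_t − v_c| = |0.9588 − 2.091| = 1.132 km/s.

Δv₂ = 1130 m/s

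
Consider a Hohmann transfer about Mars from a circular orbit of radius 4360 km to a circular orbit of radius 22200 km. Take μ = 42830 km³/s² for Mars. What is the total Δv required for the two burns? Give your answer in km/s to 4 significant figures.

Semi-major axis of the transfer orbit: a_t = (4360 + 22200)/2 = 13280 km.
Circular speed at r₁: v₁ = √(μ/r₁) = √(42830/4360) = 3.13423 km/s.
On the transfer ellipse at r₁, vis-viva equation gives v_p = √[μ(2/r₁ − 1/a_t)] = 4.05236 km/s.
First burn Δv₁ = |v_p − v₁| = 0.9181 km/s.
At r₂, v₂ = √(μ/r₂) = 1.389 km/s.
Transfer-orbit speed at r₂: v_a = √[μ(2/r₂ − 1/a_t)] = 0.7959 km/s.
Second burn Δv₂ = |v₂ − v_a| = 0.5931 km/s.
Δv = Δv₁ + Δv₂ = 0.9181 + 0.5931 = 1.511 km/s.

Δv = 1.511 km/s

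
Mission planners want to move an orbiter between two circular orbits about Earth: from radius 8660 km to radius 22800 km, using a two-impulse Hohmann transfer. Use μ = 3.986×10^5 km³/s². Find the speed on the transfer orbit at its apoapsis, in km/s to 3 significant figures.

The Hohmann ellipse has a_t = (r₁ + r₂)/2 = 15730 km.
At apoapsis, r = 22800 km.
From the vis-viva equation, v = √[μ(2/r − 1/a_t)] = 3.102 km/s.

v = 3.10 km/s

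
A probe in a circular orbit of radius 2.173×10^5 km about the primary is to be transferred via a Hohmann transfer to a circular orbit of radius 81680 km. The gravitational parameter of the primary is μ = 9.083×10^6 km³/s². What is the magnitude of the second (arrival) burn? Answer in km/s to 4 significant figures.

Semi-major axis of the transfer orbit: a_t = (2.173×10^5 + 81680)/2 = 1.4949×10^5 km.
Circular speed at r = 81680 km: v_c = √(μ/r) = 10.545 km/s.
Transfer-orbit speed at the same r (vis-viva, a = a_t): v_t = √[μ(2/r − 1/a_t)] = 12.714 km/s.
Δv₂ = |v_t − v_c| = |12.714 − 10.545| = 2.169 km/s.

Δv₂ = 2.169 km/s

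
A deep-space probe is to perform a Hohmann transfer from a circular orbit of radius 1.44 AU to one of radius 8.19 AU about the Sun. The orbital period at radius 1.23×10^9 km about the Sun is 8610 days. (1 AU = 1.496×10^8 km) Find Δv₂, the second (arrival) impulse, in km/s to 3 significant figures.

From Kepler's third law T² = 4π²r³/μ at r = 1.23×10^9 km, T = 8610 days = 8610 × 86400 s = 7.43904×10^8 s: μ = 4π²r³/T² = 1.32752×10^11 km³/s².
In km: r₁ = 1.44 × 1.496×10^8 = 2.15424×10^8 km; r₂ = 8.19 × 1.496×10^8 = 1.225224×10^9 km.
Transfer-ellipse semi-major axis a_t = (r₁ + r₂)/2 = (2.15424×10^8 + 1.225224×10^9)/2 = 7.20324×10^8 km.
On the circular orbit at r = 1.225224×10^9 km, v_c = √(μ/r) = 10.409 km/s.
Vis-viva on the transfer ellipse at r = 1.225224×10^9 km gives v_t = √[μ(2/r − 1/a_t)] = 5.6924 km/s.
Δv₂ = |v_t − v_c| = |5.6924 − 10.409| = 4.717 km/s.

Δv₂ = 4.72 km/s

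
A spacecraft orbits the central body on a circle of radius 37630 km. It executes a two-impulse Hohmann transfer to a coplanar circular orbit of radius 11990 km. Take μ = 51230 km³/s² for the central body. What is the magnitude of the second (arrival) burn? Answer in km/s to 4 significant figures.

Δv₂ = 0.4786 km/s

Semi-major axis of the transfer orbit: a_t = (37630 + 11990)/2 = 24810 km.
On the circular orbit at r = 11990 km, v_c = √(μ/r) = 2.0671 km/s.
Transfer-orbit speed at the same r (vis-viva, a = a_t): v_t = √[μ(2/r − 1/a_t)] = 2.5457 km/s.
Δv₂ = |v_t − v_c| = |2.5457 − 2.0671| = 0.4786 km/s.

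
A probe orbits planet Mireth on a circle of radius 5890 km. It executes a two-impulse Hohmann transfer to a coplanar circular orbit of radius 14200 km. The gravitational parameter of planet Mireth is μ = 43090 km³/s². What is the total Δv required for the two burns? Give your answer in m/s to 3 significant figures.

Δv = 919 m/s

Semi-major axis of the transfer orbit: a_t = (5890 + 14200)/2 = 10045 km.
At r₁ the circular-orbit speed is v₁ = √(μ/r₁) = 2.7048 km/s.
On the transfer ellipse at r₁, vis-viva equation gives v_p = √[μ(2/r₁ − 1/a_t)] = 3.2159 km/s.
First burn Δv₁ = |v_p − v₁| = 0.5111 km/s.
Circular speed at r₂: v₂ = √(μ/r₂) = 1.7420 km/s.
Transfer-orbit speed at r₂: v_a = √[μ(2/r₂ − 1/a_t)] = 1.3339 km/s.
Second burn Δv₂ = |v₂ − v_a| = 0.4081 km/s.
Δv = Δv₁ + Δv₂ = 0.5111 + 0.4081 = 0.9192 km/s.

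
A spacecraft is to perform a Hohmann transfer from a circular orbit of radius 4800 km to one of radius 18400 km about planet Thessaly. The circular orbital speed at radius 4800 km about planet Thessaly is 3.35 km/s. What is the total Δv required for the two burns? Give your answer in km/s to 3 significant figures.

From the circular-orbit relation v² = μ/r at r = 4800 km: μ = v²r = (3.35)² × 4800 = 53868.0 km³/s².
Semi-major axis of the transfer orbit: a_t = (4800 + 18400)/2 = 11600 km.
Circular speed at r₁: v₁ = √(μ/r₁) = √(53868.0/4800) = 3.35000 km/s.
On the transfer ellipse at r₁, v² = μ(2/r − 1/a) gives v_p = √[μ(2/r₁ − 1/a_t)] = 4.21915 km/s.
First burn Δv₁ = |v_p − v₁| = 0.86915 km/s.
Circular speed at r₂: v₂ = √(μ/r₂) = 1.71103 km/s.
Transfer-orbit speed at r₂: v_a = √[μ(2/r₂ − 1/a_t)] = 1.10065 km/s.
Second burn Δv₂ = |v₂ − v_a| = 0.61038 km/s.
Δv = Δv₁ + Δv₂ = 0.86915 + 0.61038 = 1.480 km/s.

Δv = 1.48 km/s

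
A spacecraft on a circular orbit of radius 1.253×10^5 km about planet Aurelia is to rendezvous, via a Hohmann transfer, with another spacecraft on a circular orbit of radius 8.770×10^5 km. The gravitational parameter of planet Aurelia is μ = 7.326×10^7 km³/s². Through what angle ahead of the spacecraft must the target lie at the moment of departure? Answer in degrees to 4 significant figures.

φ = 102.2°

Transfer-ellipse semi-major axis a_t = (r₁ + r₂)/2 = (1.253×10^5 + 8.770×10^5)/2 = 5.0115×10^5 km.
The half-period of the transfer ellipse is t = π√(a_t³/μ) = 1.30217×10^5 s.
Target angular speed ω₂ = √(μ/r₂³) = 1.04216×10^-5 rad/s.
Angle swept by the target during transfer: ω₂·t = 1.35707 rad = 77.754°.
The spacecraft traverses 180° on the transfer ellipse, so the target must lead by 180° − 77.754° = 102.2°.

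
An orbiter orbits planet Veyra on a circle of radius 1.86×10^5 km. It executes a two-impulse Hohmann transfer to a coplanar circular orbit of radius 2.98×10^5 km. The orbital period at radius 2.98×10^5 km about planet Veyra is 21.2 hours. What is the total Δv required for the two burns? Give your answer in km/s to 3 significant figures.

Δv = 6.43 km/s

From Kepler's third law T² = 4π²r³/μ at r = 2.98×10^5 km, T = 21.2 hours = 21.2 × 3600 s = 76320 s: μ = 4π²r³/T² = 1.79363×10^8 km³/s².
Transfer-ellipse semi-major axis a_t = (r₁ + r₂)/2 = (1.860×10^5 + 2.980×10^5)/2 = 2.420×10^5 km.
At r₁ the circular-orbit speed is v₁ = √(μ/r₁) = 31.0534 km/s.
On the transfer ellipse at r₁, vis-viva gives v_p = √[μ(2/r₁ − 1/a_t)] = 34.4596 km/s.
First burn Δv₁ = |v_p − v₁| = 3.406 km/s.
At r₂, v₂ = √(μ/r₂) = 24.533 km/s.
Transfer-orbit speed at r₂: v_a = √[μ(2/r₂ − 1/a_t)] = 21.508 km/s.
Second burn Δv₂ = |v₂ − v_a| = 3.025 km/s.
Δv = Δv₁ + Δv₂ = 3.406 + 3.025 = 6.431 km/s.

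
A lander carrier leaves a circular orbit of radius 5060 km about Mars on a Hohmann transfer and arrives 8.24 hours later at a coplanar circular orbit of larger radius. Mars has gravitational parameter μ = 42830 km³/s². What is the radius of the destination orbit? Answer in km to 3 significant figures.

Transfer time t = 8.24 hours = 29664 s, and t = π√(a_t³/μ).
So a_t = (μ t²/π²)^(1/3) = (42830 × (29664)² / π²)^(1/3) = 15630 km.
Since a_t = (r₁ + r₂)/2, r₂ = 2a_t − r₁ = 2×15630 − 5060 = 26200 km.

r₂ = 26200 km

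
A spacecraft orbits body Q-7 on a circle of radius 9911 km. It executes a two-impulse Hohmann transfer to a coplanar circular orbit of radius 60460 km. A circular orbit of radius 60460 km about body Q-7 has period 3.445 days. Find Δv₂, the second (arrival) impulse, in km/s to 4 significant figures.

Δv₂ = 0.5989 km/s

From Kepler's third law T² = 4π²r³/μ at r = 60460 km, T = 3.445 days = 3.445 × 86400 s = 2.97648×10^5 s: μ = 4π²r³/T² = 98482.3 km³/s².
Semi-major axis of the transfer orbit: a_t = (9911 + 60460)/2 = 35185.5 km.
Circular speed at r = 60460 km: v_c = √(μ/r) = 1.2763 km/s.
Transfer-orbit speed at the same r (vis-viva, a = a_t): v_t = √[μ(2/r − 1/a_t)] = 0.67736 km/s.
Δv₂ = |v_t − v_c| = |0.67736 − 1.2763| = 0.5989 km/s.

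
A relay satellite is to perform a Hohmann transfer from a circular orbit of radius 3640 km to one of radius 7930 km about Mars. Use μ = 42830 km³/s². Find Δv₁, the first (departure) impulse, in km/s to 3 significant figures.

Transfer-ellipse semi-major axis a_t = (r₁ + r₂)/2 = (3640 + 7930)/2 = 5785 km.
On the circular orbit at r = 3640 km, v_c = √(μ/r) = 3.4302 km/s.
Transfer-orbit speed at the same r (vis-viva, a = a_t): v_t = √[μ(2/r − 1/a_t)] = 4.0161 km/s.
Δv₁ = |v_t − v_c| = |4.0161 − 3.4302| = 0.5859 km/s.

Δv₁ = 0.586 km/s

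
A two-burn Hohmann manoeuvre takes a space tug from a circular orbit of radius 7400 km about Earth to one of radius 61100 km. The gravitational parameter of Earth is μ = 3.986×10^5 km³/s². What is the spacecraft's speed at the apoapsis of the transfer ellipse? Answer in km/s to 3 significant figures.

v = 1.19 km/s

Semi-major axis of the transfer orbit: a_t = (7400 + 61100)/2 = 34250 km.
The apoapsis of the transfer ellipse is at r = 61100 km.
From the vis-viva equation, v = √[μ(2/r − 1/a_t)] = 1.187 km/s.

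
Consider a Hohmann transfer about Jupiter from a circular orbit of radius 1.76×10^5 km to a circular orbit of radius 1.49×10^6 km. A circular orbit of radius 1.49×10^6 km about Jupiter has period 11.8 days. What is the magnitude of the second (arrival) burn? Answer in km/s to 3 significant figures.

Δv₂ = 4.96 km/s

From Kepler's third law T² = 4π²r³/μ at r = 1.49×10^6 km, T = 11.8 days = 11.8 × 86400 s = 1.01952×10^6 s: μ = 4π²r³/T² = 1.25640×10^8 km³/s².
The Hohmann ellipse has a_t = (r₁ + r₂)/2 = 8.330×10^5 km.
On the circular orbit at r = 1.490×10^6 km, v_c = √(μ/r) = 9.183 km/s.
Transfer-orbit speed at the same r (vis-viva, a = a_t): v_t = √[μ(2/r − 1/a_t)] = 4.221 km/s.
Δv₂ = |v_t − v_c| = |4.221 − 9.183| = 4.962 km/s.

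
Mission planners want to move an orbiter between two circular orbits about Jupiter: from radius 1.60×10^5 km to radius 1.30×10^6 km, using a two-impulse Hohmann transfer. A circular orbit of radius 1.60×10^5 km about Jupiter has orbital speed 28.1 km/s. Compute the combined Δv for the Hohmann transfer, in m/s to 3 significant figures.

From the circular-orbit relation v² = μ/r at r = 1.60×10^5 km: μ = v²r = (28.1)² × 1.60×10^5 = 1.26338×10^8 km³/s².
The Hohmann ellipse has a_t = (r₁ + r₂)/2 = 7.300×10^5 km.
At r₁ the circular-orbit speed is v₁ = √(μ/r₁) = 28.100 km/s.
On the transfer ellipse at r₁, v² = μ(2/r − 1/a) gives v_p = √[μ(2/r₁ − 1/a_t)] = 37.499 km/s.
First burn Δv₁ = |v_p − v₁| = 9.399 km/s.
At r₂, v₂ = √(μ/r₂) = 9.858 km/s.
Transfer-orbit speed at r₂: v_a = √[μ(2/r₂ − 1/a_t)] = 4.615 km/s.
Second burn Δv₂ = |v₂ − v_a| = 5.243 km/s.
Total Δv = Δv₁ + Δv₂ = 14.64 km/s.

Δv = 14600 m/s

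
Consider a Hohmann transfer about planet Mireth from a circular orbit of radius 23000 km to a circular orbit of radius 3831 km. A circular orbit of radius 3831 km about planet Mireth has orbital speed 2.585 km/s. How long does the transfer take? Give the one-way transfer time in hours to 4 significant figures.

t = 8.475 hours

From the circular-orbit relation v² = μ/r at r = 3831 km: μ = v²r = (2.585)² × 3831 = 25599.6 km³/s².
The Hohmann ellipse has a_t = (r₁ + r₂)/2 = 13415.5 km.
By Kepler's third law the transfer-orbit period is T = 2π√(a_t³/μ), so t = T/2 = 30510 s.
Converting: 30510 s ÷ 3600 s/hour = 8.475 hours.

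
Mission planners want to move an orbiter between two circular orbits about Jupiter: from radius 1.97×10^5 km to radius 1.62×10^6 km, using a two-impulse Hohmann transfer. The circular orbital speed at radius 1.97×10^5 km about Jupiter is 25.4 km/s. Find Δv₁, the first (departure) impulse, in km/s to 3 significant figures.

From the circular-orbit relation v² = μ/r at r = 1.97×10^5 km: μ = v²r = (25.4)² × 1.97×10^5 = 1.27097×10^8 km³/s².
Transfer-ellipse semi-major axis a_t = (r₁ + r₂)/2 = (1.970×10^5 + 1.620×10^6)/2 = 9.085×10^5 km.
Circular speed at r = 1.970×10^5 km: v_c = √(μ/r) = 25.400 km/s.
Vis-viva on the transfer ellipse at r = 1.970×10^5 km gives v_t = √[μ(2/r − 1/a_t)] = 33.918 km/s.
Δv₁ = |v_t − v_c| = |33.918 − 25.400| = 8.518 km/s.

Δv₁ = 8.52 km/s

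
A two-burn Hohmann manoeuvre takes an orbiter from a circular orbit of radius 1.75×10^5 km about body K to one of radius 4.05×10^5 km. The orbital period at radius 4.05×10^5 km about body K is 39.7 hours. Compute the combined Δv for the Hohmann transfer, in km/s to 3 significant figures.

Δv = 8.90 km/s

From Kepler's third law T² = 4π²r³/μ at r = 4.05×10^5 km, T = 39.7 hours = 39.7 × 3600 s = 1.4292×10^5 s: μ = 4π²r³/T² = 1.28392×10^8 km³/s².
The Hohmann ellipse has a_t = (r₁ + r₂)/2 = 2.900×10^5 km.
Circular speed at r₁: v₁ = √(μ/r₁) = √(1.28392×10^8/1.750×10^5) = 27.086 km/s.
Transfer-orbit speed at r₁ (vis-viva equation): v_p = √[μ(2/r₁ − 1/a_t)] = 32.009 km/s.
First burn Δv₁ = |v_p − v₁| = 4.923 km/s.
Circular speed at r₂: v₂ = √(μ/r₂) = 17.805 km/s.
Transfer-orbit speed at r₂: v_a = √[μ(2/r₂ − 1/a_t)] = 13.831 km/s.
Second burn Δv₂ = |v₂ − v_a| = 3.974 km/s.
Δv = Δv₁ + Δv₂ = 4.923 + 3.974 = 8.897 km/s.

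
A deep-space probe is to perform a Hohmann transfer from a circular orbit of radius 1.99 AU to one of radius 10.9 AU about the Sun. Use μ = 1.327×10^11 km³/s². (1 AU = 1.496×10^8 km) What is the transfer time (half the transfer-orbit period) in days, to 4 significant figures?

t = 2988 days

In km: r₁ = 1.99 × 1.496×10^8 = 2.97704×10^8 km; r₂ = 10.9 × 1.496×10^8 = 1.63064×10^9 km.
The Hohmann ellipse has a_t = (r₁ + r₂)/2 = 9.64172×10^8 km.
Transfer time t = π√(a_t³/μ) = π√((9.64172×10^8)³ / 1.327×10^11) = 2.582×10^8 s.
Converting: 2.582×10^8 s ÷ 86400 s/day = 2988 days.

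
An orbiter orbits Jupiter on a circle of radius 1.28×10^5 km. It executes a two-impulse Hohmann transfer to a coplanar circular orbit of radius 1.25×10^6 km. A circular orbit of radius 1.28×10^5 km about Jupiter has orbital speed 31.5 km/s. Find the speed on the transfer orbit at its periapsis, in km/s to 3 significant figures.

From the circular-orbit relation v² = μ/r at r = 1.28×10^5 km: μ = v²r = (31.5)² × 1.28×10^5 = 1.27008×10^8 km³/s².
The Hohmann ellipse has a_t = (r₁ + r₂)/2 = 6.890×10^5 km.
The periapsis of the transfer ellipse is at r = 1.280×10^5 km.
From the vis-viva equation, v = √[μ(2/r − 1/a_t)] = 42.43 km/s.

v = 42.4 km/s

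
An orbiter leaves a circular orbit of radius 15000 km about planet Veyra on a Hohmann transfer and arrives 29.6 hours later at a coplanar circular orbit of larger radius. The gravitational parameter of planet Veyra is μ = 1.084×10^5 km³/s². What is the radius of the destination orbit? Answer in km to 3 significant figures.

Transfer time t = 29.6 hours = 1.0656×10^5 s, and t = π√(a_t³/μ).
So a_t = (μ t²/π²)^(1/3) = (1.084×10^5 × (1.0656×10^5)² / π²)^(1/3) = 49962 km.
Since a_t = (r₁ + r₂)/2, r₂ = 2a_t − r₁ = 2×49962 − 15000 = 84924 km.

r₂ = 84900 km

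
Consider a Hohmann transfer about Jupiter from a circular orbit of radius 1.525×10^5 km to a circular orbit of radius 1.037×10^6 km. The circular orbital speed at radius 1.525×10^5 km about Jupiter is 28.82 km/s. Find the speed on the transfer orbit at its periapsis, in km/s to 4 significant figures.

From the circular-orbit relation v² = μ/r at r = 1.525×10^5 km: μ = v²r = (28.82)² × 1.525×10^5 = 1.26665×10^8 km³/s².
Transfer-ellipse semi-major axis a_t = (r₁ + r₂)/2 = (1.525×10^5 + 1.037×10^6)/2 = 5.9475×10^5 km.
At periapsis, r = 1.525×10^5 km.
Vis-viva: v = √[μ(2/r − 1/a_t)] = √[1.26665×10^8 × (2/1.525×10^5 − 1/5.9475×10^5)] = 38.06 km/s.

v = 38.06 km/s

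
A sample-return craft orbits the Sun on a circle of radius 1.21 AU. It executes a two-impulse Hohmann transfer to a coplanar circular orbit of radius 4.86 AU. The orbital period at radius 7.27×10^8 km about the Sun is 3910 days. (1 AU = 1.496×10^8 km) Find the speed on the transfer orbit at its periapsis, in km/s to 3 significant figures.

From Kepler's third law T² = 4π²r³/μ at r = 7.27×10^8 km, T = 3910 days = 3910 × 86400 s = 3.37824×10^8 s: μ = 4π²r³/T² = 1.32917×10^11 km³/s².
In km: r₁ = 1.21 × 1.496×10^8 = 1.81016×10^8 km; r₂ = 4.86 × 1.496×10^8 = 7.27056×10^8 km.
The Hohmann ellipse has a_t = (r₁ + r₂)/2 = 4.54036×10^8 km.
At periapsis, r = 1.81016×10^8 km.
Applying v² = μ(2/r − 1/a_t): v = 34.29 km/s.

v = 34.3 km/s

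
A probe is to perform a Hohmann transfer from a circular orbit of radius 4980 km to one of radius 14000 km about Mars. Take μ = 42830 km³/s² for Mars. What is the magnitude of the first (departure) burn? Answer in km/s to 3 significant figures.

Δv₁ = 0.629 km/s

Transfer-ellipse semi-major axis a_t = (r₁ + r₂)/2 = (4980 + 14000)/2 = 9490 km.
Circular speed at r = 4980 km: v_c = √(μ/r) = 2.93264 km/s.
Vis-viva on the transfer ellipse at r = 4980 km gives v_t = √[μ(2/r − 1/a_t)] = 3.56197 km/s.
Δv₁ = |v_t − v_c| = |3.56197 − 2.93264| = 0.6293 km/s.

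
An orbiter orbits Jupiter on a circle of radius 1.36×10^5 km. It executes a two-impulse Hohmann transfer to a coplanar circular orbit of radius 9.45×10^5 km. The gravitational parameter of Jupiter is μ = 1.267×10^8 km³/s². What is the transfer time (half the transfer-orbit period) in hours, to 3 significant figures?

The Hohmann ellipse has a_t = (r₁ + r₂)/2 = 5.405×10^5 km.
By Kepler's third law the transfer-orbit period is T = 2π√(a_t³/μ), so t = T/2 = 1.109×10^5 s.
Converting: 1.109×10^5 s ÷ 3600 s/hour = 30.8 hours.

t = 30.8 hours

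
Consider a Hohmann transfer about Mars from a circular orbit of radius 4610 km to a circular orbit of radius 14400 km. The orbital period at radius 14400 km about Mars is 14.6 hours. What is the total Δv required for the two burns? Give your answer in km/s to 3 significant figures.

Δv = 1.22 km/s

From Kepler's third law T² = 4π²r³/μ at r = 14400 km, T = 14.6 hours = 14.6 × 3600 s = 52560 s: μ = 4π²r³/T² = 42671.4 km³/s².
Semi-major axis of the transfer orbit: a_t = (4610 + 14400)/2 = 9505 km.
Circular speed at r₁: v₁ = √(μ/r₁) = √(42671.4/4610) = 3.04241 km/s.
On the transfer ellipse at r₁, vis-viva gives v_p = √[μ(2/r₁ − 1/a_t)] = 3.74475 km/s.
First burn Δv₁ = |v_p − v₁| = 0.7023 km/s.
Circular speed at r₂: v₂ = √(μ/r₂) = 1.7214 km/s.
Transfer-orbit speed at r₂: v_a = √[μ(2/r₂ − 1/a_t)] = 1.1988 km/s.
Second burn Δv₂ = |v₂ − v_a| = 0.5226 km/s.
Total Δv = Δv₁ + Δv₂ = 1.225 km/s.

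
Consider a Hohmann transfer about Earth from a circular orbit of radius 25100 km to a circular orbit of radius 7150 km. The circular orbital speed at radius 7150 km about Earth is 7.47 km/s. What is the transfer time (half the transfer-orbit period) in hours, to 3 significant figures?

From the circular-orbit relation v² = μ/r at r = 7150 km: μ = v²r = (7.47)² × 7150 = 3.98976×10^5 km³/s².
Transfer-ellipse semi-major axis a_t = (r₁ + r₂)/2 = (25100 + 7150)/2 = 16125 km.
Half the transfer-orbit period gives t = π√(a_t³/μ) = 10180 s.
Converting: 10180 s ÷ 3600 s/hour = 2.83 hours.

t = 2.83 hours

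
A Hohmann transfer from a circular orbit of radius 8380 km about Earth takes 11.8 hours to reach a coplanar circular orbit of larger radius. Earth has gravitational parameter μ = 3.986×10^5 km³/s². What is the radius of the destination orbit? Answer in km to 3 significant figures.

r₂ = 75200 km

Transfer time t = 11.8 hours = 42480 s, and t = π√(a_t³/μ).
So a_t = (μ t²/π²)^(1/3) = (3.986×10^5 × (42480)² / π²)^(1/3) = 41770 km.
Since a_t = (r₁ + r₂)/2, r₂ = 2a_t − r₁ = 2×41770 − 8380 = 75160 km.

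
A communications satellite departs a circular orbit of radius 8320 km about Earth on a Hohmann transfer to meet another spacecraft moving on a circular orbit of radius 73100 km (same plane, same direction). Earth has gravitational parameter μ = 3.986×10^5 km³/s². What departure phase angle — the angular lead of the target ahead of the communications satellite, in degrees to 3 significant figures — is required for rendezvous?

The Hohmann ellipse has a_t = (r₁ + r₂)/2 = 40710 km.
Transfer time t = π√(a_t³/μ) = 40873 s.
The target's mean motion on its circular orbit is ω₂ = √(μ/r₂³) = 3.1944×10^-5 rad/s.
Angle swept by the target during transfer: ω₂·t = 1.3056 rad = 74.81°.
The communications satellite traverses 180° on the transfer ellipse, so the target must lead by 180° − 74.81° = 105°.

φ = 105°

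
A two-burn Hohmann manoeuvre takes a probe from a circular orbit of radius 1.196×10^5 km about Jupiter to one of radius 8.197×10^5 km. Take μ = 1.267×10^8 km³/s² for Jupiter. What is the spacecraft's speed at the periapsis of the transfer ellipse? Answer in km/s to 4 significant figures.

The Hohmann ellipse has a_t = (r₁ + r₂)/2 = 4.6965×10^5 km.
At periapsis, r = 1.196×10^5 km.
Applying v² = μ(2/r − 1/a_t): v = 43.00 km/s.

v = 43.00 km/s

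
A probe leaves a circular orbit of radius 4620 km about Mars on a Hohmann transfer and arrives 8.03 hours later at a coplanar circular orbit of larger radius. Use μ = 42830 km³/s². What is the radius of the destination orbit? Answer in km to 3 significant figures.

Transfer time t = 8.03 hours = 28908 s, and t = π√(a_t³/μ).
So a_t = (μ t²/π²)^(1/3) = (42830 × (28908)² / π²)^(1/3) = 15364 km.
Since a_t = (r₁ + r₂)/2, r₂ = 2a_t − r₁ = 2×15364 − 4620 = 26108 km.

r₂ = 26100 km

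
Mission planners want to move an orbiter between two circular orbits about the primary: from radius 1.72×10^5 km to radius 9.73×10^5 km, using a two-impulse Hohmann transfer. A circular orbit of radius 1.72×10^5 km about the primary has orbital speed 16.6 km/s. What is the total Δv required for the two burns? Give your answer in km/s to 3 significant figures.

From the circular-orbit relation v² = μ/r at r = 1.72×10^5 km: μ = v²r = (16.6)² × 1.72×10^5 = 4.73963×10^7 km³/s².
Transfer-ellipse semi-major axis a_t = (r₁ + r₂)/2 = (1.720×10^5 + 9.730×10^5)/2 = 5.725×10^5 km.
Circular speed at r₁: v₁ = √(μ/r₁) = √(4.73963×10^7/1.720×10^5) = 16.600 km/s.
Transfer-orbit speed at r₁ (vis-viva): v_p = √[μ(2/r₁ − 1/a_t)] = 21.641 km/s.
First burn Δv₁ = |v_p − v₁| = 5.041 km/s.
Circular speed at r₂: v₂ = √(μ/r₂) = 6.9794 km/s.
Transfer-orbit speed at r₂: v_a = √[μ(2/r₂ − 1/a_t)] = 3.8255 km/s.
Second burn Δv₂ = |v₂ − v_a| = 3.154 km/s.
Total Δv = Δv₁ + Δv₂ = 8.195 km/s.

Δv = 8.19 km/s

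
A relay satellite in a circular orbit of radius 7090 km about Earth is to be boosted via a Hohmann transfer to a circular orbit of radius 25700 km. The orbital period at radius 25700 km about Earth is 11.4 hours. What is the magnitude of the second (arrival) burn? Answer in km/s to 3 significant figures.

From Kepler's third law T² = 4π²r³/μ at r = 25700 km, T = 11.4 hours = 11.4 × 3600 s = 41040 s: μ = 4π²r³/T² = 3.97873×10^5 km³/s².
Semi-major axis of the transfer orbit: a_t = (7090 + 25700)/2 = 16395 km.
Circular speed at r = 25700 km: v_c = √(μ/r) = 3.9346 km/s.
Transfer-orbit speed at the same r (vis-viva, a = a_t): v_t = √[μ(2/r − 1/a_t)] = 2.5875 km/s.
Δv₂ = |v_t − v_c| = |2.5875 − 3.9346| = 1.347 km/s.

Δv₂ = 1.35 km/s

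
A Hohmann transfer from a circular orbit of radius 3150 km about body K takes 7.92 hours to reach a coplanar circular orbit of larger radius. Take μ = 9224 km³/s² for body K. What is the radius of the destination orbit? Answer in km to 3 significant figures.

r₂ = 15100 km

Transfer time t = 7.92 hours = 28512 s, and t = π√(a_t³/μ).
So a_t = (μ t²/π²)^(1/3) = (9224 × (28512)² / π²)^(1/3) = 9124.8 km.
Since a_t = (r₁ + r₂)/2, r₂ = 2a_t − r₁ = 2×9124.8 − 3150 = 15099.6 km.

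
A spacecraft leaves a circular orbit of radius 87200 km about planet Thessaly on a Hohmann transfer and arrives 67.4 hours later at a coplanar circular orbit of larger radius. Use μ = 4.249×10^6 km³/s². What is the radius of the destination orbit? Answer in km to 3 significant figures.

Transfer time t = 67.4 hours = 2.4264×10^5 s, and t = π√(a_t³/μ).
So a_t = (μ t²/π²)^(1/3) = (4.249×10^6 × (2.4264×10^5)² / π²)^(1/3) = 2.9375×10^5 km.
Since a_t = (r₁ + r₂)/2, r₂ = 2a_t − r₁ = 2×2.9375×10^5 − 87200 = 5.003×10^5 km.

r₂ = 5.00×10^5 km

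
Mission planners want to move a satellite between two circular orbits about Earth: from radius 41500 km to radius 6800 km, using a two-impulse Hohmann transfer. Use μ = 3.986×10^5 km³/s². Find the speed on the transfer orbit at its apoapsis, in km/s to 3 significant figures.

Semi-major axis of the transfer orbit: a_t = (41500 + 6800)/2 = 24150 km.
At apoapsis, r = 41500 km.
Vis-viva: v = √[μ(2/r − 1/a_t)] = √[3.986×10^5 × (2/41500 − 1/24150)] = 1.645 km/s.

v = 1.64 km/s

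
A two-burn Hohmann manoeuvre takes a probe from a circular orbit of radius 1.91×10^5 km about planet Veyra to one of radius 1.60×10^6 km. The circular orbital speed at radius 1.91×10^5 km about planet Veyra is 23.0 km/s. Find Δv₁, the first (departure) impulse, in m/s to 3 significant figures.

Δv₁ = 7740 m/s

From the circular-orbit relation v² = μ/r at r = 1.91×10^5 km: μ = v²r = (23.0)² × 1.91×10^5 = 1.01039×10^8 km³/s².
Transfer-ellipse semi-major axis a_t = (r₁ + r₂)/2 = (1.910×10^5 + 1.600×10^6)/2 = 8.955×10^5 km.
On the circular orbit at r = 1.910×10^5 km, v_c = √(μ/r) = 23.000 km/s.
Vis-viva on the transfer ellipse at r = 1.910×10^5 km gives v_t = √[μ(2/r − 1/a_t)] = 30.744 km/s.
Δv₁ = |v_t − v_c| = |30.744 − 23.000| = 7.744 km/s.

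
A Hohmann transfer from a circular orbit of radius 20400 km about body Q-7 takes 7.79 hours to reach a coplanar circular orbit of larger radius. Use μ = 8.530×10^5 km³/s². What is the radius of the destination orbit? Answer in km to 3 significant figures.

Transfer time t = 7.79 hours = 28044 s, and t = π√(a_t³/μ).
So a_t = (μ t²/π²)^(1/3) = (8.530×10^5 × (28044)² / π²)^(1/3) = 40811 km.
Since a_t = (r₁ + r₂)/2, r₂ = 2a_t − r₁ = 2×40811 − 20400 = 61222 km.

r₂ = 61200 km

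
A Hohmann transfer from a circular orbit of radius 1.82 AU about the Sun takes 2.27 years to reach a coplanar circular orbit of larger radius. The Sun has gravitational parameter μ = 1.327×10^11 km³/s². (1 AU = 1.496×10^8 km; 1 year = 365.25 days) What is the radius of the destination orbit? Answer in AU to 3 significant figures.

r₂ = 3.66 AU

In km: r₁ = 1.82 × 1.496×10^8 = 2.72272×10^8 km.
Transfer time t = 2.27 years × 365.25 × 86400 s = 7.1635752×10^7 s, and t = π√(a_t³/μ).
So a_t = (μ t²/π²)^(1/3) = (1.327×10^11 × (7.1635752×10^7)² / π²)^(1/3) = 4.1015×10^8 km.
Since a_t = (r₁ + r₂)/2, r₂ = 2a_t − r₁ = 2×4.1015×10^8 − 2.72272×10^8 = 5.48028×10^8 km.
In AU: r₂ = 5.48028×10^8 / 1.496×10^8 = 3.66 AU.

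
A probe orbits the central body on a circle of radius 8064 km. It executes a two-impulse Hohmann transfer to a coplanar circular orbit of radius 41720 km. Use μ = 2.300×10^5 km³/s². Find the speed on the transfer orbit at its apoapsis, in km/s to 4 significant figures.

Semi-major axis of the transfer orbit: a_t = (8064 + 41720)/2 = 24892 km.
The apoapsis of the transfer ellipse is at r = 41720 km.
Applying v² = μ(2/r − 1/a_t): v = 1.336 km/s.

v = 1.336 km/s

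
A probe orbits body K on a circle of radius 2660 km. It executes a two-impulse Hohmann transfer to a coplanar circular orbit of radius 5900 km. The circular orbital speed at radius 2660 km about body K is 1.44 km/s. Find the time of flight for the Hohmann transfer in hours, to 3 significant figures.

From the circular-orbit relation v² = μ/r at r = 2660 km: μ = v²r = (1.44)² × 2660 = 5515.78 km³/s².
The Hohmann ellipse has a_t = (r₁ + r₂)/2 = 4280 km.
Half the transfer-orbit period gives t = π√(a_t³/μ) = 11840 s.
Converting: 11840 s ÷ 3600 s/hour = 3.29 hours.

t = 3.29 hours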